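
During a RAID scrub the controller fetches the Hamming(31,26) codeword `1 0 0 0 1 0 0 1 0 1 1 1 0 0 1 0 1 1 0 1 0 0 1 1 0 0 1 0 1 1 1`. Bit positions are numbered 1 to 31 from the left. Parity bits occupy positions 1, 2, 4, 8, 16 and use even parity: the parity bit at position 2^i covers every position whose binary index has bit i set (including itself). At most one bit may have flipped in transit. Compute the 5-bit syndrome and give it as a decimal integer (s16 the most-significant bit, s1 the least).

17

s1: b1⊕b3⊕b5⊕b7⊕b9⊕b11⊕b13⊕b15⊕b17⊕b19⊕b21⊕b23⊕b25⊕b27⊕b29⊕b31 = 1⊕0⊕1⊕0⊕0⊕1⊕0⊕1⊕1⊕0⊕0⊕1⊕0⊕1⊕1⊕1 = 1
s2: b2⊕b3⊕b6⊕b7⊕b10⊕b11⊕b14⊕b15⊕b18⊕b19⊕b22⊕b23⊕b26⊕b27⊕b30⊕b31 = 0⊕0⊕0⊕0⊕1⊕1⊕0⊕1⊕1⊕0⊕0⊕1⊕0⊕1⊕1⊕1 = 0
s4: b4⊕b5⊕b6⊕b7⊕b12⊕b13⊕b14⊕b15⊕b20⊕b21⊕b22⊕b23⊕b28⊕b29⊕b30⊕b31 = 0⊕1⊕0⊕0⊕1⊕0⊕0⊕1⊕1⊕0⊕0⊕1⊕0⊕1⊕1⊕1 = 0
s8: b8⊕b9⊕b10⊕b11⊕b12⊕b13⊕b14⊕b15⊕b24⊕b25⊕b26⊕b27⊕b28⊕b29⊕b30⊕b31 = 1⊕0⊕1⊕1⊕1⊕0⊕0⊕1⊕1⊕0⊕0⊕1⊕0⊕1⊕1⊕1 = 0
s16: b16⊕b17⊕b18⊕b19⊕b20⊕b21⊕b22⊕b23⊕b24⊕b25⊕b26⊕b27⊕b28⊕b29⊕b30⊕b31 = 0⊕1⊕1⊕0⊕1⊕0⊕0⊕1⊕1⊕0⊕0⊕1⊕0⊕1⊕1⊕1 = 1
Syndrome (s16...s1) = 10001 → position 17.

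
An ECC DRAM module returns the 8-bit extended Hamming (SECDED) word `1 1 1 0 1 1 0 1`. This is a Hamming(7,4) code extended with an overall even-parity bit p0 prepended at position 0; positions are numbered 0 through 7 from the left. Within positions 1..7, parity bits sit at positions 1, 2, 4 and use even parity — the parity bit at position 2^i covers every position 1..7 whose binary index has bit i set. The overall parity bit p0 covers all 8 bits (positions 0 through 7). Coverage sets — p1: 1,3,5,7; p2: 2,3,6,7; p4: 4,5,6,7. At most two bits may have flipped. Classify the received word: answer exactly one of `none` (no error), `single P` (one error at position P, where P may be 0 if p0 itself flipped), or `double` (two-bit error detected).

double

s1: b1⊕b3⊕b5⊕b7 = 1⊕0⊕1⊕1 = 1
s2: b2⊕b3⊕b6⊕b7 = 1⊕0⊕0⊕1 = 0
s4: b4⊕b5⊕b6⊕b7 = 1⊕1⊕0⊕1 = 1
Syndrome (s4...s1) = 101 → position 5.
Overall parity (XOR of all 8 bits, including p0): 1⊕1⊕1⊕0⊕1⊕1⊕0⊕1 = 0
Overall=0, syndrome position=5 → double-bit error detected (uncorrectable).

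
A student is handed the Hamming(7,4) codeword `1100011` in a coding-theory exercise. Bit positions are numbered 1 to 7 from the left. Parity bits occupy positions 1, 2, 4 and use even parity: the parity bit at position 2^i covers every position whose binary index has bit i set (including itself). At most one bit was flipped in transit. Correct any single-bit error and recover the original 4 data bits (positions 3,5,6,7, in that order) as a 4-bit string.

0011

s1: b1⊕b3⊕b5⊕b7 = 1⊕0⊕0⊕1 = 0
s2: b2⊕b3⊕b6⊕b7 = 1⊕0⊕1⊕1 = 1
s4: b4⊕b5⊕b6⊕b7 = 0⊕0⊕1⊕1 = 0
Syndrome (s4...s1) = 010 → position 2.
Flip bit 2: corrected codeword = 1000011
Data bits at positions 3,5,6,7: 0011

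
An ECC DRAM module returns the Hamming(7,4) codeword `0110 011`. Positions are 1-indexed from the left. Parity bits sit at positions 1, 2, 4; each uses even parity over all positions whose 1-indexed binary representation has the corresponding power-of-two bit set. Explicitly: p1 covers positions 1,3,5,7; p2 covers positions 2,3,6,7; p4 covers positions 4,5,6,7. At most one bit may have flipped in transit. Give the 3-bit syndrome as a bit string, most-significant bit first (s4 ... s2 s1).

s1: b1⊕b3⊕b5⊕b7 = 0⊕1⊕0⊕1 = 0
s2: b2⊕b3⊕b6⊕b7 = 1⊕1⊕1⊕1 = 0
s4: b4⊕b5⊕b6⊕b7 = 0⊕0⊕1⊕1 = 0
Syndrome (s4...s1) = 000 → position 0 (no error).

000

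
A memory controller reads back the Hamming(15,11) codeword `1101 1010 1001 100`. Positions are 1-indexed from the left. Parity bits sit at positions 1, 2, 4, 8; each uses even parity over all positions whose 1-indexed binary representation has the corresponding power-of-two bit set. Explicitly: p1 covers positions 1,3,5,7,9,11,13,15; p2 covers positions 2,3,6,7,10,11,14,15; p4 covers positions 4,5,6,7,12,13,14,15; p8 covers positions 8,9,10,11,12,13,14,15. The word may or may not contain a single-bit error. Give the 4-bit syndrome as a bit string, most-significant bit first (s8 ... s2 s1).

s1: b1⊕b3⊕b5⊕b7⊕b9⊕b11⊕b13⊕b15 = 1⊕0⊕1⊕1⊕1⊕0⊕1⊕0 = 1
s2: b2⊕b3⊕b6⊕b7⊕b10⊕b11⊕b14⊕b15 = 1⊕0⊕0⊕1⊕0⊕0⊕0⊕0 = 0
s4: b4⊕b5⊕b6⊕b7⊕b12⊕b13⊕b14⊕b15 = 1⊕1⊕0⊕1⊕1⊕1⊕0⊕0 = 1
s8: b8⊕b9⊕b10⊕b11⊕b12⊕b13⊕b14⊕b15 = 0⊕1⊕0⊕0⊕1⊕1⊕0⊕0 = 1
Syndrome (s8...s1) = 1101 → position 13.

1101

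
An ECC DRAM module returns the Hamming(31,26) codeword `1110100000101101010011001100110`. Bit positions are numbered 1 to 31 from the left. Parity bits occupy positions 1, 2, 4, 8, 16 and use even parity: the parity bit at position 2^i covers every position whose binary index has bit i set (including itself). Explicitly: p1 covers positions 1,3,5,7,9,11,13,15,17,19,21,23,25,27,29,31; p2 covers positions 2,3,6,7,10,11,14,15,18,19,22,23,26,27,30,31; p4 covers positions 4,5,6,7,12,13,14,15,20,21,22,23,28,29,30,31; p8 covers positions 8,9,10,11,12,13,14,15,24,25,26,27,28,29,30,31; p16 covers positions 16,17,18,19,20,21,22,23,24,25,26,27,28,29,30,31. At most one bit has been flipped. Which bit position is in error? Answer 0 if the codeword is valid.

12

s1: b1⊕b3⊕b5⊕b7⊕b9⊕b11⊕b13⊕b15⊕b17⊕b19⊕b21⊕b23⊕b25⊕b27⊕b29⊕b31 = 1⊕1⊕1⊕0⊕0⊕1⊕1⊕0⊕0⊕0⊕1⊕0⊕1⊕0⊕1⊕0 = 0
s2: b2⊕b3⊕b6⊕b7⊕b10⊕b11⊕b14⊕b15⊕b18⊕b19⊕b22⊕b23⊕b26⊕b27⊕b30⊕b31 = 1⊕1⊕0⊕0⊕0⊕1⊕1⊕0⊕1⊕0⊕1⊕0⊕1⊕0⊕1⊕0 = 0
s4: b4⊕b5⊕b6⊕b7⊕b12⊕b13⊕b14⊕b15⊕b20⊕b21⊕b22⊕b23⊕b28⊕b29⊕b30⊕b31 = 0⊕1⊕0⊕0⊕0⊕1⊕1⊕0⊕0⊕1⊕1⊕0⊕0⊕1⊕1⊕0 = 1
s8: b8⊕b9⊕b10⊕b11⊕b12⊕b13⊕b14⊕b15⊕b24⊕b25⊕b26⊕b27⊕b28⊕b29⊕b30⊕b31 = 0⊕0⊕0⊕1⊕0⊕1⊕1⊕0⊕0⊕1⊕1⊕0⊕0⊕1⊕1⊕0 = 1
s16: b16⊕b17⊕b18⊕b19⊕b20⊕b21⊕b22⊕b23⊕b24⊕b25⊕b26⊕b27⊕b28⊕b29⊕b30⊕b31 = 1⊕0⊕1⊕0⊕0⊕1⊕1⊕0⊕0⊕1⊕1⊕0⊕0⊕1⊕1⊕0 = 0
Syndrome (s16...s1) = 01100 → position 12.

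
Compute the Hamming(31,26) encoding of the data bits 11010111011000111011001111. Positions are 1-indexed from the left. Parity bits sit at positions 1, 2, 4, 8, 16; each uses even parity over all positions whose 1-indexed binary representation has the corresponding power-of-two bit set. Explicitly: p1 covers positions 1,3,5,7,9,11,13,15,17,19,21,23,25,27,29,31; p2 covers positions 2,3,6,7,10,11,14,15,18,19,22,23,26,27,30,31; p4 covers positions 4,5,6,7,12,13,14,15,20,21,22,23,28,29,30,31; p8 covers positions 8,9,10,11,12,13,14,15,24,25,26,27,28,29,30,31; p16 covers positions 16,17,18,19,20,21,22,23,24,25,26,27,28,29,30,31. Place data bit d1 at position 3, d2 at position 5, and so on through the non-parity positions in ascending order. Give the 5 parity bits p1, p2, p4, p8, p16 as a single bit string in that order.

11011

Place data bits at non-power-of-two positions: b3=1, b5=1, b6=0, b7=1, b9=0, b10=1, b11=1, b12=1, b13=0, b14=1, b15=1, b17=0, b18=0, b19=0, b20=1, b21=1, b22=1, b23=0, b24=1, b25=1, b26=0, b27=0, b28=1, b29=1, b30=1, b31=1.
p1 = XOR of data positions {3,5,7,9,11,13,15,17,19,21,23,25,27,29,31} = 1⊕1⊕1⊕0⊕1⊕0⊕1⊕0⊕0⊕1⊕0⊕1⊕0⊕1⊕1 = 1
p2 = XOR of data positions {3,6,7,10,11,14,15,18,19,22,23,26,27,30,31} = 1⊕0⊕1⊕1⊕1⊕1⊕1⊕0⊕0⊕1⊕0⊕0⊕0⊕1⊕1 = 1
p4 = XOR of data positions {5,6,7,12,13,14,15,20,21,22,23,28,29,30,31} = 1⊕0⊕1⊕1⊕0⊕1⊕1⊕1⊕1⊕1⊕0⊕1⊕1⊕1⊕1 = 0
p8 = XOR of data positions {9,10,11,12,13,14,15,24,25,26,27,28,29,30,31} = 0⊕1⊕1⊕1⊕0⊕1⊕1⊕1⊕1⊕0⊕0⊕1⊕1⊕1⊕1 = 1
p16 = XOR of data positions {17,18,19,20,21,22,23,24,25,26,27,28,29,30,31} = 0⊕0⊕0⊕1⊕1⊕1⊕0⊕1⊕1⊕0⊕0⊕1⊕1⊕1⊕1 = 1
Parity bits p1,p2,p4,p8,p16 = 11011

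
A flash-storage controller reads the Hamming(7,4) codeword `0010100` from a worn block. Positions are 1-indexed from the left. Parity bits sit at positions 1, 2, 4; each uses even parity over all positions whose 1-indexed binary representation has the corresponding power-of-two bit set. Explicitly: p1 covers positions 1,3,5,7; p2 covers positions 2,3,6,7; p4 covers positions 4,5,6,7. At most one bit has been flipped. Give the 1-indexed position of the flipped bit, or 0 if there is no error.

6

s1: b1⊕b3⊕b5⊕b7 = 0⊕1⊕1⊕0 = 0
s2: b2⊕b3⊕b6⊕b7 = 0⊕1⊕0⊕0 = 1
s4: b4⊕b5⊕b6⊕b7 = 0⊕1⊕0⊕0 = 1
Syndrome (s4...s1) = 110 → position 6.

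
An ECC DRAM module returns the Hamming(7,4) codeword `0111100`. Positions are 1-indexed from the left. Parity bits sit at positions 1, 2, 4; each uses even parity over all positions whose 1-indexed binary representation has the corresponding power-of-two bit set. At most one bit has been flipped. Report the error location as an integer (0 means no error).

0

s1: b1⊕b3⊕b5⊕b7 = 0⊕1⊕1⊕0 = 0
s2: b2⊕b3⊕b6⊕b7 = 1⊕1⊕0⊕0 = 0
s4: b4⊕b5⊕b6⊕b7 = 1⊕1⊕0⊕0 = 0
Syndrome (s4...s1) = 000 → position 0 (no error).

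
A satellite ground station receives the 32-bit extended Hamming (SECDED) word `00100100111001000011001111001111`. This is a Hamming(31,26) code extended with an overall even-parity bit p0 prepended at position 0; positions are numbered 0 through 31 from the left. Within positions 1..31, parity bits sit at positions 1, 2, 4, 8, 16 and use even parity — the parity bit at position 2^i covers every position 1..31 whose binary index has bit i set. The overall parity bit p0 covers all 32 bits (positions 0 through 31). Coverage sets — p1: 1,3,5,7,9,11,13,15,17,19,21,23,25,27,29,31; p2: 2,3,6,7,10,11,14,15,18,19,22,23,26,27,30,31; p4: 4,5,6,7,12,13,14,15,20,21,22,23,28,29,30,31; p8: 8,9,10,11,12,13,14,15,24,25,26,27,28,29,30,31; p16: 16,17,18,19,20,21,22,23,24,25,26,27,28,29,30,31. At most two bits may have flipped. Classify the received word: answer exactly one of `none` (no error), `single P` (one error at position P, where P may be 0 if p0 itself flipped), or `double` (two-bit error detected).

s1: b1⊕b3⊕b5⊕b7⊕b9⊕b11⊕b13⊕b15⊕b17⊕b19⊕b21⊕b23⊕b25⊕b27⊕b29⊕b31 = 0⊕0⊕1⊕0⊕1⊕0⊕1⊕0⊕0⊕1⊕0⊕1⊕1⊕0⊕1⊕1 = 0
s2: b2⊕b3⊕b6⊕b7⊕b10⊕b11⊕b14⊕b15⊕b18⊕b19⊕b22⊕b23⊕b26⊕b27⊕b30⊕b31 = 1⊕0⊕0⊕0⊕1⊕0⊕0⊕0⊕1⊕1⊕1⊕1⊕0⊕0⊕1⊕1 = 0
s4: b4⊕b5⊕b6⊕b7⊕b12⊕b13⊕b14⊕b15⊕b20⊕b21⊕b22⊕b23⊕b28⊕b29⊕b30⊕b31 = 0⊕1⊕0⊕0⊕0⊕1⊕0⊕0⊕0⊕0⊕1⊕1⊕1⊕1⊕1⊕1 = 0
s8: b8⊕b9⊕b10⊕b11⊕b12⊕b13⊕b14⊕b15⊕b24⊕b25⊕b26⊕b27⊕b28⊕b29⊕b30⊕b31 = 1⊕1⊕1⊕0⊕0⊕1⊕0⊕0⊕1⊕1⊕0⊕0⊕1⊕1⊕1⊕1 = 0
s16: b16⊕b17⊕b18⊕b19⊕b20⊕b21⊕b22⊕b23⊕b24⊕b25⊕b26⊕b27⊕b28⊕b29⊕b30⊕b31 = 0⊕0⊕1⊕1⊕0⊕0⊕1⊕1⊕1⊕1⊕0⊕0⊕1⊕1⊕1⊕1 = 0
Syndrome (s16...s1) = 00000 → position 0 (no error).
Overall parity (XOR of all 32 bits, including p0): 0⊕0⊕1⊕0⊕0⊕1⊕0⊕0⊕1⊕1⊕1⊕0⊕0⊕1⊕0⊕0⊕0⊕0⊕1⊕1⊕0⊕0⊕1⊕1⊕1⊕1⊕0⊕0⊕1⊕1⊕1⊕1 = 0
Overall=0, syndrome position=0 → no error.

none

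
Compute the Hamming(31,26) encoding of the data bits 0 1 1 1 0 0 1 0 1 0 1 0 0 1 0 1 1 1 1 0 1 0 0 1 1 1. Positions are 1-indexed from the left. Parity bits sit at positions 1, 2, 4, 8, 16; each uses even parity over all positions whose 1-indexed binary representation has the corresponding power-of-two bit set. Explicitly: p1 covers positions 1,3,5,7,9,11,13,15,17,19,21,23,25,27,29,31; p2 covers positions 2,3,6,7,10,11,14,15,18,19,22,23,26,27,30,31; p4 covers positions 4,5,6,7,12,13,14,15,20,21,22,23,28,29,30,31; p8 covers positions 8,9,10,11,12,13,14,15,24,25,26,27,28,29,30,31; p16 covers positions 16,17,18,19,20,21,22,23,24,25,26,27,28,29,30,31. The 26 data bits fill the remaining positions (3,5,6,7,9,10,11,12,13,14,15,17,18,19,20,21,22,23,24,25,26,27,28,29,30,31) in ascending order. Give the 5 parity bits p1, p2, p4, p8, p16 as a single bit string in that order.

Place data bits at non-power-of-two positions: b3=0, b5=1, b6=1, b7=1, b9=0, b10=0, b11=1, b12=0, b13=1, b14=0, b15=1, b17=0, b18=0, b19=1, b20=0, b21=1, b22=1, b23=1, b24=1, b25=0, b26=1, b27=0, b28=0, b29=1, b30=1, b31=1.
p1 = XOR of data positions {3,5,7,9,11,13,15,17,19,21,23,25,27,29,31} = 0⊕1⊕1⊕0⊕1⊕1⊕1⊕0⊕1⊕1⊕1⊕0⊕0⊕1⊕1 = 0
p2 = XOR of data positions {3,6,7,10,11,14,15,18,19,22,23,26,27,30,31} = 0⊕1⊕1⊕0⊕1⊕0⊕1⊕0⊕1⊕1⊕1⊕1⊕0⊕1⊕1 = 0
p4 = XOR of data positions {5,6,7,12,13,14,15,20,21,22,23,28,29,30,31} = 1⊕1⊕1⊕0⊕1⊕0⊕1⊕0⊕1⊕1⊕1⊕0⊕1⊕1⊕1 = 1
p8 = XOR of data positions {9,10,11,12,13,14,15,24,25,26,27,28,29,30,31} = 0⊕0⊕1⊕0⊕1⊕0⊕1⊕1⊕0⊕1⊕0⊕0⊕1⊕1⊕1 = 0
p16 = XOR of data positions {17,18,19,20,21,22,23,24,25,26,27,28,29,30,31} = 0⊕0⊕1⊕0⊕1⊕1⊕1⊕1⊕0⊕1⊕0⊕0⊕1⊕1⊕1 = 1
Parity bits p1,p2,p4,p8,p16 = 00101

00101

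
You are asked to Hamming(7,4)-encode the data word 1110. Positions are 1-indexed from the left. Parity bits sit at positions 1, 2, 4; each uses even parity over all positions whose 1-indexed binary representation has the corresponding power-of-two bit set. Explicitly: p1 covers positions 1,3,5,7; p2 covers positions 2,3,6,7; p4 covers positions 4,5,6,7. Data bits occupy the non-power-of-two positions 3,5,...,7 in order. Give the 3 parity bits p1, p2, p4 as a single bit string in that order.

Place data bits at non-power-of-two positions: b3=1, b5=1, b6=1, b7=0.
p1 = XOR of data positions {3,5,7} = 1⊕1⊕0 = 0
p2 = XOR of data positions {3,6,7} = 1⊕1⊕0 = 0
p4 = XOR of data positions {5,6,7} = 1⊕1⊕0 = 0
Parity bits p1,p2,p4 = 000

000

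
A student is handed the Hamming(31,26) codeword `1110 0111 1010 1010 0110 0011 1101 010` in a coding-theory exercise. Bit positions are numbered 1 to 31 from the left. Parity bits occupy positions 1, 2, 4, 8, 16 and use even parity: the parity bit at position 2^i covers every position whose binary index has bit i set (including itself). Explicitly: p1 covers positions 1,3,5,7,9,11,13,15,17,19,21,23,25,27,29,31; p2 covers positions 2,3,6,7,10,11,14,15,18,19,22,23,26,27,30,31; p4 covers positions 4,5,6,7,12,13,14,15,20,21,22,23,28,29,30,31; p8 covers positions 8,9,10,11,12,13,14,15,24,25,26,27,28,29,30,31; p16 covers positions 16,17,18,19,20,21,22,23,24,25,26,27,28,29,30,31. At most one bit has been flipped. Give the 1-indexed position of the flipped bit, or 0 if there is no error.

s1: b1⊕b3⊕b5⊕b7⊕b9⊕b11⊕b13⊕b15⊕b17⊕b19⊕b21⊕b23⊕b25⊕b27⊕b29⊕b31 = 1⊕1⊕0⊕1⊕1⊕1⊕1⊕1⊕0⊕1⊕0⊕1⊕1⊕0⊕0⊕0 = 0
s2: b2⊕b3⊕b6⊕b7⊕b10⊕b11⊕b14⊕b15⊕b18⊕b19⊕b22⊕b23⊕b26⊕b27⊕b30⊕b31 = 1⊕1⊕1⊕1⊕0⊕1⊕0⊕1⊕1⊕1⊕0⊕1⊕1⊕0⊕1⊕0 = 1
s4: b4⊕b5⊕b6⊕b7⊕b12⊕b13⊕b14⊕b15⊕b20⊕b21⊕b22⊕b23⊕b28⊕b29⊕b30⊕b31 = 0⊕0⊕1⊕1⊕0⊕1⊕0⊕1⊕0⊕0⊕0⊕1⊕1⊕0⊕1⊕0 = 1
s8: b8⊕b9⊕b10⊕b11⊕b12⊕b13⊕b14⊕b15⊕b24⊕b25⊕b26⊕b27⊕b28⊕b29⊕b30⊕b31 = 1⊕1⊕0⊕1⊕0⊕1⊕0⊕1⊕1⊕1⊕1⊕0⊕1⊕0⊕1⊕0 = 0
s16: b16⊕b17⊕b18⊕b19⊕b20⊕b21⊕b22⊕b23⊕b24⊕b25⊕b26⊕b27⊕b28⊕b29⊕b30⊕b31 = 0⊕0⊕1⊕1⊕0⊕0⊕0⊕1⊕1⊕1⊕1⊕0⊕1⊕0⊕1⊕0 = 0
Syndrome (s16...s1) = 00110 → position 6.

6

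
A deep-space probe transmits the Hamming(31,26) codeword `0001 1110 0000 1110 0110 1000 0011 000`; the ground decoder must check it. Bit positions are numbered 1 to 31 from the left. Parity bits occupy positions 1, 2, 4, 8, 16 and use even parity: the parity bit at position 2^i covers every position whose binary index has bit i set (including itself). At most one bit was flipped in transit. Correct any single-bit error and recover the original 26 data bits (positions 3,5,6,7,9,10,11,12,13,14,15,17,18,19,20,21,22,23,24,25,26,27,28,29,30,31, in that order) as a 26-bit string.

01110000111011010000011001

s1: b1⊕b3⊕b5⊕b7⊕b9⊕b11⊕b13⊕b15⊕b17⊕b19⊕b21⊕b23⊕b25⊕b27⊕b29⊕b31 = 0⊕0⊕1⊕1⊕0⊕0⊕1⊕1⊕0⊕1⊕1⊕0⊕0⊕1⊕0⊕0 = 1
s2: b2⊕b3⊕b6⊕b7⊕b10⊕b11⊕b14⊕b15⊕b18⊕b19⊕b22⊕b23⊕b26⊕b27⊕b30⊕b31 = 0⊕0⊕1⊕1⊕0⊕0⊕1⊕1⊕1⊕1⊕0⊕0⊕0⊕1⊕0⊕0 = 1
s4: b4⊕b5⊕b6⊕b7⊕b12⊕b13⊕b14⊕b15⊕b20⊕b21⊕b22⊕b23⊕b28⊕b29⊕b30⊕b31 = 1⊕1⊕1⊕1⊕0⊕1⊕1⊕1⊕0⊕1⊕0⊕0⊕1⊕0⊕0⊕0 = 1
s8: b8⊕b9⊕b10⊕b11⊕b12⊕b13⊕b14⊕b15⊕b24⊕b25⊕b26⊕b27⊕b28⊕b29⊕b30⊕b31 = 0⊕0⊕0⊕0⊕0⊕1⊕1⊕1⊕0⊕0⊕0⊕1⊕1⊕0⊕0⊕0 = 1
s16: b16⊕b17⊕b18⊕b19⊕b20⊕b21⊕b22⊕b23⊕b24⊕b25⊕b26⊕b27⊕b28⊕b29⊕b30⊕b31 = 0⊕0⊕1⊕1⊕0⊕1⊕0⊕0⊕0⊕0⊕0⊕1⊕1⊕0⊕0⊕0 = 1
Syndrome (s16...s1) = 11111 → position 31.
Flip bit 31: corrected codeword = 0001111000001110011010000011001
Data bits at positions 3,5,6,7,9,10,11,12,13,14,15,17,18,19,20,21,22,23,24,25,26,27,28,29,30,31: 01110000111011010000011001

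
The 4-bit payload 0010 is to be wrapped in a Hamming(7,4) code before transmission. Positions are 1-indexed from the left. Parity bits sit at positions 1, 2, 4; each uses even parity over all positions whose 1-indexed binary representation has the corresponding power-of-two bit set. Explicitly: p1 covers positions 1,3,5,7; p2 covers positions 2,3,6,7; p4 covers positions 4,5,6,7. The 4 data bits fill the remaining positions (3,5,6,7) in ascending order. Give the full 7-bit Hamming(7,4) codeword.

Place data bits at non-power-of-two positions: b3=0, b5=0, b6=1, b7=0.
p1 = XOR of data positions {3,5,7} = 0⊕0⊕0 = 0
p2 = XOR of data positions {3,6,7} = 0⊕1⊕0 = 1
p4 = XOR of data positions {5,6,7} = 0⊕1⊕0 = 1
Codeword b1..b7 = 0101010

0101010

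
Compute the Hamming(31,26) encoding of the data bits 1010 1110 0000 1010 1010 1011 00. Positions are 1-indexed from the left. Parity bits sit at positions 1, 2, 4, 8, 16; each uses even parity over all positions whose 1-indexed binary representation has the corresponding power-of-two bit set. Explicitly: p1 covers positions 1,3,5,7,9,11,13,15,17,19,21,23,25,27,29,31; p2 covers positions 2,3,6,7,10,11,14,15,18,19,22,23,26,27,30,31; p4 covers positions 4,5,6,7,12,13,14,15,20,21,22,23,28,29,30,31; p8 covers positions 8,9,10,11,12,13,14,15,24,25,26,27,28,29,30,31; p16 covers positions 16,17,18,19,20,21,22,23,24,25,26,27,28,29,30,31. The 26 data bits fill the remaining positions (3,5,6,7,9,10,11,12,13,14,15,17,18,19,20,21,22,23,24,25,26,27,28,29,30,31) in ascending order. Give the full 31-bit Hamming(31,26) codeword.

0111010111100001010101010101100

Place data bits at non-power-of-two positions: b3=1, b5=0, b6=1, b7=0, b9=1, b10=1, b11=1, b12=0, b13=0, b14=0, b15=0, b17=0, b18=1, b19=0, b20=1, b21=0, b22=1, b23=0, b24=1, b25=0, b26=1, b27=0, b28=1, b29=1, b30=0, b31=0.
p1 = XOR of data positions {3,5,7,9,11,13,15,17,19,21,23,25,27,29,31} = 1⊕0⊕0⊕1⊕1⊕0⊕0⊕0⊕0⊕0⊕0⊕0⊕0⊕1⊕0 = 0
p2 = XOR of data positions {3,6,7,10,11,14,15,18,19,22,23,26,27,30,31} = 1⊕1⊕0⊕1⊕1⊕0⊕0⊕1⊕0⊕1⊕0⊕1⊕0⊕0⊕0 = 1
p4 = XOR of data positions {5,6,7,12,13,14,15,20,21,22,23,28,29,30,31} = 0⊕1⊕0⊕0⊕0⊕0⊕0⊕1⊕0⊕1⊕0⊕1⊕1⊕0⊕0 = 1
p8 = XOR of data positions {9,10,11,12,13,14,15,24,25,26,27,28,29,30,31} = 1⊕1⊕1⊕0⊕0⊕0⊕0⊕1⊕0⊕1⊕0⊕1⊕1⊕0⊕0 = 1
p16 = XOR of data positions {17,18,19,20,21,22,23,24,25,26,27,28,29,30,31} = 0⊕1⊕0⊕1⊕0⊕1⊕0⊕1⊕0⊕1⊕0⊕1⊕1⊕0⊕0 = 1
Codeword b1..b31 = 0111010111100001010101010101100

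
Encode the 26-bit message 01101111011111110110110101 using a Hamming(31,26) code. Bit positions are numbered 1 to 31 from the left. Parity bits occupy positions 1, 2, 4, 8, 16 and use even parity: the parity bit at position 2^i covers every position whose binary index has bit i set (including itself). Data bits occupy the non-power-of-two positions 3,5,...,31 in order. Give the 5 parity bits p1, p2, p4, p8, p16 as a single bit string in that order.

11011

Place data bits at non-power-of-two positions: b3=0, b5=1, b6=1, b7=0, b9=1, b10=1, b11=1, b12=1, b13=0, b14=1, b15=1, b17=1, b18=1, b19=1, b20=1, b21=1, b22=0, b23=1, b24=1, b25=0, b26=1, b27=1, b28=0, b29=1, b30=0, b31=1.
p1 = XOR of data positions {3,5,7,9,11,13,15,17,19,21,23,25,27,29,31} = 0⊕1⊕0⊕1⊕1⊕0⊕1⊕1⊕1⊕1⊕1⊕0⊕1⊕1⊕1 = 1
p2 = XOR of data positions {3,6,7,10,11,14,15,18,19,22,23,26,27,30,31} = 0⊕1⊕0⊕1⊕1⊕1⊕1⊕1⊕1⊕0⊕1⊕1⊕1⊕0⊕1 = 1
p4 = XOR of data positions {5,6,7,12,13,14,15,20,21,22,23,28,29,30,31} = 1⊕1⊕0⊕1⊕0⊕1⊕1⊕1⊕1⊕0⊕1⊕0⊕1⊕0⊕1 = 0
p8 = XOR of data positions {9,10,11,12,13,14,15,24,25,26,27,28,29,30,31} = 1⊕1⊕1⊕1⊕0⊕1⊕1⊕1⊕0⊕1⊕1⊕0⊕1⊕0⊕1 = 1
p16 = XOR of data positions {17,18,19,20,21,22,23,24,25,26,27,28,29,30,31} = 1⊕1⊕1⊕1⊕1⊕0⊕1⊕1⊕0⊕1⊕1⊕0⊕1⊕0⊕1 = 1
Parity bits p1,p2,p4,p8,p16 = 11011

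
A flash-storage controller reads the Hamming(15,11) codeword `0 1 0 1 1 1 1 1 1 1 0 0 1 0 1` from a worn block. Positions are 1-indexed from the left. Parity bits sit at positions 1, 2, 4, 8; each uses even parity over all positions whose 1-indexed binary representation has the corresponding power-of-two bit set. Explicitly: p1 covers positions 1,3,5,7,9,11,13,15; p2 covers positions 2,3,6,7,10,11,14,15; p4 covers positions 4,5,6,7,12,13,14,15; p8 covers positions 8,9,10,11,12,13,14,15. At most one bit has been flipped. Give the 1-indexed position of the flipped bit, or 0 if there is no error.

s1: b1⊕b3⊕b5⊕b7⊕b9⊕b11⊕b13⊕b15 = 0⊕0⊕1⊕1⊕1⊕0⊕1⊕1 = 1
s2: b2⊕b3⊕b6⊕b7⊕b10⊕b11⊕b14⊕b15 = 1⊕0⊕1⊕1⊕1⊕0⊕0⊕1 = 1
s4: b4⊕b5⊕b6⊕b7⊕b12⊕b13⊕b14⊕b15 = 1⊕1⊕1⊕1⊕0⊕1⊕0⊕1 = 0
s8: b8⊕b9⊕b10⊕b11⊕b12⊕b13⊕b14⊕b15 = 1⊕1⊕1⊕0⊕0⊕1⊕0⊕1 = 1
Syndrome (s8...s1) = 1011 → position 11.

11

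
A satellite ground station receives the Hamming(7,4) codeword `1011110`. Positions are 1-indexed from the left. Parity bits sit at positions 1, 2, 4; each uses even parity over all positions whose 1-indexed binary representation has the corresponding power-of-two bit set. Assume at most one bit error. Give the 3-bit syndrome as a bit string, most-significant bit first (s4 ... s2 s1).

s1: b1⊕b3⊕b5⊕b7 = 1⊕1⊕1⊕0 = 1
s2: b2⊕b3⊕b6⊕b7 = 0⊕1⊕1⊕0 = 0
s4: b4⊕b5⊕b6⊕b7 = 1⊕1⊕1⊕0 = 1
Syndrome (s4...s1) = 101 → position 5.

101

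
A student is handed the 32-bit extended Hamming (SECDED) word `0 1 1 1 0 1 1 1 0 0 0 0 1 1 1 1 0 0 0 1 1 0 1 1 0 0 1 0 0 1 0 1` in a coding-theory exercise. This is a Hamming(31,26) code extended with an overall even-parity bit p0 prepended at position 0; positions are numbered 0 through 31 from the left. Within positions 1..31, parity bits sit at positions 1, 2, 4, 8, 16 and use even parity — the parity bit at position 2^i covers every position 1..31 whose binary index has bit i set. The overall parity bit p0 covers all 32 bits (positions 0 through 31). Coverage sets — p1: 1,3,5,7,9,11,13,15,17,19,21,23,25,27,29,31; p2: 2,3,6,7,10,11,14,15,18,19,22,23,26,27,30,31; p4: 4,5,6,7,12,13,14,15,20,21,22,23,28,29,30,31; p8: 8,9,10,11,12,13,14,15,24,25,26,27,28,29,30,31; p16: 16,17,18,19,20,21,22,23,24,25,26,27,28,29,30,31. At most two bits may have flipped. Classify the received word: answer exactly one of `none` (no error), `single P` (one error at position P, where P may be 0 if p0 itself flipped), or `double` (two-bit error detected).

s1: b1⊕b3⊕b5⊕b7⊕b9⊕b11⊕b13⊕b15⊕b17⊕b19⊕b21⊕b23⊕b25⊕b27⊕b29⊕b31 = 1⊕1⊕1⊕1⊕0⊕0⊕1⊕1⊕0⊕1⊕0⊕1⊕0⊕0⊕1⊕1 = 0
s2: b2⊕b3⊕b6⊕b7⊕b10⊕b11⊕b14⊕b15⊕b18⊕b19⊕b22⊕b23⊕b26⊕b27⊕b30⊕b31 = 1⊕1⊕1⊕1⊕0⊕0⊕1⊕1⊕0⊕1⊕1⊕1⊕1⊕0⊕0⊕1 = 1
s4: b4⊕b5⊕b6⊕b7⊕b12⊕b13⊕b14⊕b15⊕b20⊕b21⊕b22⊕b23⊕b28⊕b29⊕b30⊕b31 = 0⊕1⊕1⊕1⊕1⊕1⊕1⊕1⊕1⊕0⊕1⊕1⊕0⊕1⊕0⊕1 = 0
s8: b8⊕b9⊕b10⊕b11⊕b12⊕b13⊕b14⊕b15⊕b24⊕b25⊕b26⊕b27⊕b28⊕b29⊕b30⊕b31 = 0⊕0⊕0⊕0⊕1⊕1⊕1⊕1⊕0⊕0⊕1⊕0⊕0⊕1⊕0⊕1 = 1
s16: b16⊕b17⊕b18⊕b19⊕b20⊕b21⊕b22⊕b23⊕b24⊕b25⊕b26⊕b27⊕b28⊕b29⊕b30⊕b31 = 0⊕0⊕0⊕1⊕1⊕0⊕1⊕1⊕0⊕0⊕1⊕0⊕0⊕1⊕0⊕1 = 1
Syndrome (s16...s1) = 11010 → position 26.
Overall parity (XOR of all 32 bits, including p0): 0⊕1⊕1⊕1⊕0⊕1⊕1⊕1⊕0⊕0⊕0⊕0⊕1⊕1⊕1⊕1⊕0⊕0⊕0⊕1⊕1⊕0⊕1⊕1⊕0⊕0⊕1⊕0⊕0⊕1⊕0⊕1 = 1
Overall=1, syndrome position=26 → single-bit error at position 26.

single 26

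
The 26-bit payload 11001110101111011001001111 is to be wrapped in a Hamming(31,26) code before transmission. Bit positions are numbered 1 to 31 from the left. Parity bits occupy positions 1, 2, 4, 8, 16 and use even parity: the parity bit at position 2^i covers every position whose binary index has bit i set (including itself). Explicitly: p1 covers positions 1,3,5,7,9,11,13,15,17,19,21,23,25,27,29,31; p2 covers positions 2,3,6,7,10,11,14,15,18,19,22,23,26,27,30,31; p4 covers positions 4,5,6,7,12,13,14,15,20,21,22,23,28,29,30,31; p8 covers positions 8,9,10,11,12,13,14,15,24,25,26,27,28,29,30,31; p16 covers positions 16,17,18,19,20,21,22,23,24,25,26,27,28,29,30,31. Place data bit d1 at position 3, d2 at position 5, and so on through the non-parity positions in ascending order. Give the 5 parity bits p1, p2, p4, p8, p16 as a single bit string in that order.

01100

Place data bits at non-power-of-two positions: b3=1, b5=1, b6=0, b7=0, b9=1, b10=1, b11=1, b12=0, b13=1, b14=0, b15=1, b17=1, b18=1, b19=1, b20=0, b21=1, b22=1, b23=0, b24=0, b25=1, b26=0, b27=0, b28=1, b29=1, b30=1, b31=1.
p1 = XOR of data positions {3,5,7,9,11,13,15,17,19,21,23,25,27,29,31} = 1⊕1⊕0⊕1⊕1⊕1⊕1⊕1⊕1⊕1⊕0⊕1⊕0⊕1⊕1 = 0
p2 = XOR of data positions {3,6,7,10,11,14,15,18,19,22,23,26,27,30,31} = 1⊕0⊕0⊕1⊕1⊕0⊕1⊕1⊕1⊕1⊕0⊕0⊕0⊕1⊕1 = 1
p4 = XOR of data positions {5,6,7,12,13,14,15,20,21,22,23,28,29,30,31} = 1⊕0⊕0⊕0⊕1⊕0⊕1⊕0⊕1⊕1⊕0⊕1⊕1⊕1⊕1 = 1
p8 = XOR of data positions {9,10,11,12,13,14,15,24,25,26,27,28,29,30,31} = 1⊕1⊕1⊕0⊕1⊕0⊕1⊕0⊕1⊕0⊕0⊕1⊕1⊕1⊕1 = 0
p16 = XOR of data positions {17,18,19,20,21,22,23,24,25,26,27,28,29,30,31} = 1⊕1⊕1⊕0⊕1⊕1⊕0⊕0⊕1⊕0⊕0⊕1⊕1⊕1⊕1 = 0
Parity bits p1,p2,p4,p8,p16 = 01100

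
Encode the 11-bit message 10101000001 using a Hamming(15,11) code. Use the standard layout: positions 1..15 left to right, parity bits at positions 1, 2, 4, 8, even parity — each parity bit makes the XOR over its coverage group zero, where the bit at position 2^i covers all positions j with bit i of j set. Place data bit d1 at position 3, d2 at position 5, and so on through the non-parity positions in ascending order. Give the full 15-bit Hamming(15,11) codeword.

Place data bits at non-power-of-two positions: b3=1, b5=0, b6=1, b7=0, b9=1, b10=0, b11=0, b12=0, b13=0, b14=0, b15=1.
p1 = XOR of data positions {3,5,7,9,11,13,15} = 1⊕0⊕0⊕1⊕0⊕0⊕1 = 1
p2 = XOR of data positions {3,6,7,10,11,14,15} = 1⊕1⊕0⊕0⊕0⊕0⊕1 = 1
p4 = XOR of data positions {5,6,7,12,13,14,15} = 0⊕1⊕0⊕0⊕0⊕0⊕1 = 0
p8 = XOR of data positions {9,10,11,12,13,14,15} = 1⊕0⊕0⊕0⊕0⊕0⊕1 = 0
Codeword b1..b15 = 111001001000001

111001001000001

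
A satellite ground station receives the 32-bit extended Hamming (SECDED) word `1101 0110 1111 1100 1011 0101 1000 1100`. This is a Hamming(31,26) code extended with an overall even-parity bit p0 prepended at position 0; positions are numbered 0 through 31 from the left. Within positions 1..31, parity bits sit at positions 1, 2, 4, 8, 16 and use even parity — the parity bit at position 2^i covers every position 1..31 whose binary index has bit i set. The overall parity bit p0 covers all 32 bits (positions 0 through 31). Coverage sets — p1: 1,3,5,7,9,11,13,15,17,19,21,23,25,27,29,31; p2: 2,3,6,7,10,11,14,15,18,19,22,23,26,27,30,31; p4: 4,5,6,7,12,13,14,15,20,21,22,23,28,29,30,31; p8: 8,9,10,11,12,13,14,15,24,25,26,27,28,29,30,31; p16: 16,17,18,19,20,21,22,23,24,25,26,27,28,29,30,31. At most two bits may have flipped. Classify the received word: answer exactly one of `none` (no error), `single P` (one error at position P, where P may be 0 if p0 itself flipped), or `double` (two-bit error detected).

s1: b1⊕b3⊕b5⊕b7⊕b9⊕b11⊕b13⊕b15⊕b17⊕b19⊕b21⊕b23⊕b25⊕b27⊕b29⊕b31 = 1⊕1⊕1⊕0⊕1⊕1⊕1⊕0⊕0⊕1⊕1⊕1⊕0⊕0⊕1⊕0 = 0
s2: b2⊕b3⊕b6⊕b7⊕b10⊕b11⊕b14⊕b15⊕b18⊕b19⊕b22⊕b23⊕b26⊕b27⊕b30⊕b31 = 0⊕1⊕1⊕0⊕1⊕1⊕0⊕0⊕1⊕1⊕0⊕1⊕0⊕0⊕0⊕0 = 1
s4: b4⊕b5⊕b6⊕b7⊕b12⊕b13⊕b14⊕b15⊕b20⊕b21⊕b22⊕b23⊕b28⊕b29⊕b30⊕b31 = 0⊕1⊕1⊕0⊕1⊕1⊕0⊕0⊕0⊕1⊕0⊕1⊕1⊕1⊕0⊕0 = 0
s8: b8⊕b9⊕b10⊕b11⊕b12⊕b13⊕b14⊕b15⊕b24⊕b25⊕b26⊕b27⊕b28⊕b29⊕b30⊕b31 = 1⊕1⊕1⊕1⊕1⊕1⊕0⊕0⊕1⊕0⊕0⊕0⊕1⊕1⊕0⊕0 = 1
s16: b16⊕b17⊕b18⊕b19⊕b20⊕b21⊕b22⊕b23⊕b24⊕b25⊕b26⊕b27⊕b28⊕b29⊕b30⊕b31 = 1⊕0⊕1⊕1⊕0⊕1⊕0⊕1⊕1⊕0⊕0⊕0⊕1⊕1⊕0⊕0 = 0
Syndrome (s16...s1) = 01010 → position 10.
Overall parity (XOR of all 32 bits, including p0): 1⊕1⊕0⊕1⊕0⊕1⊕1⊕0⊕1⊕1⊕1⊕1⊕1⊕1⊕0⊕0⊕1⊕0⊕1⊕1⊕0⊕1⊕0⊕1⊕1⊕0⊕0⊕0⊕1⊕1⊕0⊕0 = 1
Overall=1, syndrome position=10 → single-bit error at position 10.

single 10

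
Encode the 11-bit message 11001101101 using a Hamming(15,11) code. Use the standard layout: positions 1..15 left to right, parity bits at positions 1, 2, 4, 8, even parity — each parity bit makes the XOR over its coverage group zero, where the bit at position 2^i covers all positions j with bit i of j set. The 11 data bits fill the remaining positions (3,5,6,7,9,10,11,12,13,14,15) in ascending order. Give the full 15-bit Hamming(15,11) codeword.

111010011101101

Place data bits at non-power-of-two positions: b3=1, b5=1, b6=0, b7=0, b9=1, b10=1, b11=0, b12=1, b13=1, b14=0, b15=1.
p1 = XOR of data positions {3,5,7,9,11,13,15} = 1⊕1⊕0⊕1⊕0⊕1⊕1 = 1
p2 = XOR of data positions {3,6,7,10,11,14,15} = 1⊕0⊕0⊕1⊕0⊕0⊕1 = 1
p4 = XOR of data positions {5,6,7,12,13,14,15} = 1⊕0⊕0⊕1⊕1⊕0⊕1 = 0
p8 = XOR of data positions {9,10,11,12,13,14,15} = 1⊕1⊕0⊕1⊕1⊕0⊕1 = 1
Codeword b1..b15 = 111010011101101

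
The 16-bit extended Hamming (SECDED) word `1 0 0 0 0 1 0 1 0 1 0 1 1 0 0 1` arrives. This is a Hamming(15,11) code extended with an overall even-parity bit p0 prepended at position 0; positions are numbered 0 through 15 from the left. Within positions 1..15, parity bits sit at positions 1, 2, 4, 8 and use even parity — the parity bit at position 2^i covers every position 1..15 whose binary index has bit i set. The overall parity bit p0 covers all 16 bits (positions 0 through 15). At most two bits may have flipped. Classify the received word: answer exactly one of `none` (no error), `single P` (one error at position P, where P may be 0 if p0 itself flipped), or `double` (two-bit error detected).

single 3

s1: b1⊕b3⊕b5⊕b7⊕b9⊕b11⊕b13⊕b15 = 0⊕0⊕1⊕1⊕1⊕1⊕0⊕1 = 1
s2: b2⊕b3⊕b6⊕b7⊕b10⊕b11⊕b14⊕b15 = 0⊕0⊕0⊕1⊕0⊕1⊕0⊕1 = 1
s4: b4⊕b5⊕b6⊕b7⊕b12⊕b13⊕b14⊕b15 = 0⊕1⊕0⊕1⊕1⊕0⊕0⊕1 = 0
s8: b8⊕b9⊕b10⊕b11⊕b12⊕b13⊕b14⊕b15 = 0⊕1⊕0⊕1⊕1⊕0⊕0⊕1 = 0
Syndrome (s8...s1) = 0011 → position 3.
Overall parity (XOR of all 16 bits, including p0): 1⊕0⊕0⊕0⊕0⊕1⊕0⊕1⊕0⊕1⊕0⊕1⊕1⊕0⊕0⊕1 = 1
Overall=1, syndrome position=3 → single-bit error at position 3.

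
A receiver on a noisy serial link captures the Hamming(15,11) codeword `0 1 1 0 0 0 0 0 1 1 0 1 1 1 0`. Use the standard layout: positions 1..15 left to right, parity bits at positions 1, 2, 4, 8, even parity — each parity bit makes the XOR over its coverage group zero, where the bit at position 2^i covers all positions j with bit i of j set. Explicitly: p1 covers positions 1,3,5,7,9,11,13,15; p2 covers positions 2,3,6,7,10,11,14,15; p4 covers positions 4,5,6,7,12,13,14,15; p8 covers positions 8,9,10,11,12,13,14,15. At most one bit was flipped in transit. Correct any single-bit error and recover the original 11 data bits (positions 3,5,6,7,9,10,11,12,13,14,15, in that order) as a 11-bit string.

s1: b1⊕b3⊕b5⊕b7⊕b9⊕b11⊕b13⊕b15 = 0⊕1⊕0⊕0⊕1⊕0⊕1⊕0 = 1
s2: b2⊕b3⊕b6⊕b7⊕b10⊕b11⊕b14⊕b15 = 1⊕1⊕0⊕0⊕1⊕0⊕1⊕0 = 0
s4: b4⊕b5⊕b6⊕b7⊕b12⊕b13⊕b14⊕b15 = 0⊕0⊕0⊕0⊕1⊕1⊕1⊕0 = 1
s8: b8⊕b9⊕b10⊕b11⊕b12⊕b13⊕b14⊕b15 = 0⊕1⊕1⊕0⊕1⊕1⊕1⊕0 = 1
Syndrome (s8...s1) = 1101 → position 13.
Flip bit 13: corrected codeword = 011000001101010
Data bits at positions 3,5,6,7,9,10,11,12,13,14,15: 10001101010

10001101010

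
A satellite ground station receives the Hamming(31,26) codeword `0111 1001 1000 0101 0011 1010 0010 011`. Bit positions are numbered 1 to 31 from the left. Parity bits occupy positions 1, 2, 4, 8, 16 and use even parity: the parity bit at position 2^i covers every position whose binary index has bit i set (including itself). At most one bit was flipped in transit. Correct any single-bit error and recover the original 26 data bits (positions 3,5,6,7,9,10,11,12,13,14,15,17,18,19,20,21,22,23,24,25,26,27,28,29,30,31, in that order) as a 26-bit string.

s1: b1⊕b3⊕b5⊕b7⊕b9⊕b11⊕b13⊕b15⊕b17⊕b19⊕b21⊕b23⊕b25⊕b27⊕b29⊕b31 = 0⊕1⊕1⊕0⊕1⊕0⊕0⊕0⊕0⊕1⊕1⊕1⊕0⊕1⊕0⊕1 = 0
s2: b2⊕b3⊕b6⊕b7⊕b10⊕b11⊕b14⊕b15⊕b18⊕b19⊕b22⊕b23⊕b26⊕b27⊕b30⊕b31 = 1⊕1⊕0⊕0⊕0⊕0⊕1⊕0⊕0⊕1⊕0⊕1⊕0⊕1⊕1⊕1 = 0
s4: b4⊕b5⊕b6⊕b7⊕b12⊕b13⊕b14⊕b15⊕b20⊕b21⊕b22⊕b23⊕b28⊕b29⊕b30⊕b31 = 1⊕1⊕0⊕0⊕0⊕0⊕1⊕0⊕1⊕1⊕0⊕1⊕0⊕0⊕1⊕1 = 0
s8: b8⊕b9⊕b10⊕b11⊕b12⊕b13⊕b14⊕b15⊕b24⊕b25⊕b26⊕b27⊕b28⊕b29⊕b30⊕b31 = 1⊕1⊕0⊕0⊕0⊕0⊕1⊕0⊕0⊕0⊕0⊕1⊕0⊕0⊕1⊕1 = 0
s16: b16⊕b17⊕b18⊕b19⊕b20⊕b21⊕b22⊕b23⊕b24⊕b25⊕b26⊕b27⊕b28⊕b29⊕b30⊕b31 = 1⊕0⊕0⊕1⊕1⊕1⊕0⊕1⊕0⊕0⊕0⊕1⊕0⊕0⊕1⊕1 = 0
Syndrome (s16...s1) = 00000 → position 0 (no error).
No correction needed.
Data bits at positions 3,5,6,7,9,10,11,12,13,14,15,17,18,19,20,21,22,23,24,25,26,27,28,29,30,31: 11001000010001110100010011

11001000010001110100010011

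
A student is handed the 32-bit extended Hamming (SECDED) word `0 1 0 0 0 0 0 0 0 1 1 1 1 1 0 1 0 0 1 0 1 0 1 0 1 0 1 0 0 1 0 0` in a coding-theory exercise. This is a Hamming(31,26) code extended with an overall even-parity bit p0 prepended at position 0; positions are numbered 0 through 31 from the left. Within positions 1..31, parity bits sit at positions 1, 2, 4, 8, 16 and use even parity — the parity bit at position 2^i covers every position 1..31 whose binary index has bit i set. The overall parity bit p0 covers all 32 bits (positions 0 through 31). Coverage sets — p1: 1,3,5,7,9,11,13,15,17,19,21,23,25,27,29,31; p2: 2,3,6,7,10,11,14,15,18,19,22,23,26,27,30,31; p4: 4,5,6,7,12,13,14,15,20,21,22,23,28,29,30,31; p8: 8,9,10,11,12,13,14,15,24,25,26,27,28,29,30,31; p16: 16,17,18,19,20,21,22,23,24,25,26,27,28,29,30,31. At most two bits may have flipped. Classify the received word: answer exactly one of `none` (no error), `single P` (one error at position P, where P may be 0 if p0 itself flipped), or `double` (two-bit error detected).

s1: b1⊕b3⊕b5⊕b7⊕b9⊕b11⊕b13⊕b15⊕b17⊕b19⊕b21⊕b23⊕b25⊕b27⊕b29⊕b31 = 1⊕0⊕0⊕0⊕1⊕1⊕1⊕1⊕0⊕0⊕0⊕0⊕0⊕0⊕1⊕0 = 0
s2: b2⊕b3⊕b6⊕b7⊕b10⊕b11⊕b14⊕b15⊕b18⊕b19⊕b22⊕b23⊕b26⊕b27⊕b30⊕b31 = 0⊕0⊕0⊕0⊕1⊕1⊕0⊕1⊕1⊕0⊕1⊕0⊕1⊕0⊕0⊕0 = 0
s4: b4⊕b5⊕b6⊕b7⊕b12⊕b13⊕b14⊕b15⊕b20⊕b21⊕b22⊕b23⊕b28⊕b29⊕b30⊕b31 = 0⊕0⊕0⊕0⊕1⊕1⊕0⊕1⊕1⊕0⊕1⊕0⊕0⊕1⊕0⊕0 = 0
s8: b8⊕b9⊕b10⊕b11⊕b12⊕b13⊕b14⊕b15⊕b24⊕b25⊕b26⊕b27⊕b28⊕b29⊕b30⊕b31 = 0⊕1⊕1⊕1⊕1⊕1⊕0⊕1⊕1⊕0⊕1⊕0⊕0⊕1⊕0⊕0 = 1
s16: b16⊕b17⊕b18⊕b19⊕b20⊕b21⊕b22⊕b23⊕b24⊕b25⊕b26⊕b27⊕b28⊕b29⊕b30⊕b31 = 0⊕0⊕1⊕0⊕1⊕0⊕1⊕0⊕1⊕0⊕1⊕0⊕0⊕1⊕0⊕0 = 0
Syndrome (s16...s1) = 01000 → position 8.
Overall parity (XOR of all 32 bits, including p0): 0⊕1⊕0⊕0⊕0⊕0⊕0⊕0⊕0⊕1⊕1⊕1⊕1⊕1⊕0⊕1⊕0⊕0⊕1⊕0⊕1⊕0⊕1⊕0⊕1⊕0⊕1⊕0⊕0⊕1⊕0⊕0 = 1
Overall=1, syndrome position=8 → single-bit error at position 8.

single 8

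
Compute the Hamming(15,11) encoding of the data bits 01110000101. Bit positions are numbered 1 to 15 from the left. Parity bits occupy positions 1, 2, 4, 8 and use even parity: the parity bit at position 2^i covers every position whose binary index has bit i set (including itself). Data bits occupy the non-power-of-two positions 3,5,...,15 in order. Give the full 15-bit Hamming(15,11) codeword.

Place data bits at non-power-of-two positions: b3=0, b5=1, b6=1, b7=1, b9=0, b10=0, b11=0, b12=0, b13=1, b14=0, b15=1.
p1 = XOR of data positions {3,5,7,9,11,13,15} = 0⊕1⊕1⊕0⊕0⊕1⊕1 = 0
p2 = XOR of data positions {3,6,7,10,11,14,15} = 0⊕1⊕1⊕0⊕0⊕0⊕1 = 1
p4 = XOR of data positions {5,6,7,12,13,14,15} = 1⊕1⊕1⊕0⊕1⊕0⊕1 = 1
p8 = XOR of data positions {9,10,11,12,13,14,15} = 0⊕0⊕0⊕0⊕1⊕0⊕1 = 0
Codeword b1..b15 = 010111100000101

010111100000101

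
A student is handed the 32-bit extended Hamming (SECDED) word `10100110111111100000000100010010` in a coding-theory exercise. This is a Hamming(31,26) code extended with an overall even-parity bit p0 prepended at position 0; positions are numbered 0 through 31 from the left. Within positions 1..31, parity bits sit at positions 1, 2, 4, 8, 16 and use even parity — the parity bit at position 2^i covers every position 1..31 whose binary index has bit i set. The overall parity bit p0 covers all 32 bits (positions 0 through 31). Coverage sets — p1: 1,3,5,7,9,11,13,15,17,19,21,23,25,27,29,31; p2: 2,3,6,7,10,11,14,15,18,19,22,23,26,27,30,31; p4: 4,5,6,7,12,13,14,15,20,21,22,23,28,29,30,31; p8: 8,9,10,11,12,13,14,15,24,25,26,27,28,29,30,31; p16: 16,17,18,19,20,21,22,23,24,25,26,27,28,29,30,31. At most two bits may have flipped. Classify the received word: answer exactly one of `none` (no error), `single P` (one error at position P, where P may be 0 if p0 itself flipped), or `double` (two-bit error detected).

double

s1: b1⊕b3⊕b5⊕b7⊕b9⊕b11⊕b13⊕b15⊕b17⊕b19⊕b21⊕b23⊕b25⊕b27⊕b29⊕b31 = 0⊕0⊕1⊕0⊕1⊕1⊕1⊕0⊕0⊕0⊕0⊕1⊕0⊕1⊕0⊕0 = 0
s2: b2⊕b3⊕b6⊕b7⊕b10⊕b11⊕b14⊕b15⊕b18⊕b19⊕b22⊕b23⊕b26⊕b27⊕b30⊕b31 = 1⊕0⊕1⊕0⊕1⊕1⊕1⊕0⊕0⊕0⊕0⊕1⊕0⊕1⊕1⊕0 = 0
s4: b4⊕b5⊕b6⊕b7⊕b12⊕b13⊕b14⊕b15⊕b20⊕b21⊕b22⊕b23⊕b28⊕b29⊕b30⊕b31 = 0⊕1⊕1⊕0⊕1⊕1⊕1⊕0⊕0⊕0⊕0⊕1⊕0⊕0⊕1⊕0 = 1
s8: b8⊕b9⊕b10⊕b11⊕b12⊕b13⊕b14⊕b15⊕b24⊕b25⊕b26⊕b27⊕b28⊕b29⊕b30⊕b31 = 1⊕1⊕1⊕1⊕1⊕1⊕1⊕0⊕0⊕0⊕0⊕1⊕0⊕0⊕1⊕0 = 1
s16: b16⊕b17⊕b18⊕b19⊕b20⊕b21⊕b22⊕b23⊕b24⊕b25⊕b26⊕b27⊕b28⊕b29⊕b30⊕b31 = 0⊕0⊕0⊕0⊕0⊕0⊕0⊕1⊕0⊕0⊕0⊕1⊕0⊕0⊕1⊕0 = 1
Syndrome (s16...s1) = 11100 → position 28.
Overall parity (XOR of all 32 bits, including p0): 1⊕0⊕1⊕0⊕0⊕1⊕1⊕0⊕1⊕1⊕1⊕1⊕1⊕1⊕1⊕0⊕0⊕0⊕0⊕0⊕0⊕0⊕0⊕1⊕0⊕0⊕0⊕1⊕0⊕0⊕1⊕0 = 0
Overall=0, syndrome position=28 → double-bit error detected (uncorrectable).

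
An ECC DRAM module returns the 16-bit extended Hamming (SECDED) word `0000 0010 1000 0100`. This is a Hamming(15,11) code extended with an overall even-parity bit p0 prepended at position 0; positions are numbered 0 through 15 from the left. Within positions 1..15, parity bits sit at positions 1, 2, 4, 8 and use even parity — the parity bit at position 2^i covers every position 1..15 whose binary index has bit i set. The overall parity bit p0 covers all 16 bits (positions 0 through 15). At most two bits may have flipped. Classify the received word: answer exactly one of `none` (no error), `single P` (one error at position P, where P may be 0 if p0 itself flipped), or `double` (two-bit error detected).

single 3

s1: b1⊕b3⊕b5⊕b7⊕b9⊕b11⊕b13⊕b15 = 0⊕0⊕0⊕0⊕0⊕0⊕1⊕0 = 1
s2: b2⊕b3⊕b6⊕b7⊕b10⊕b11⊕b14⊕b15 = 0⊕0⊕1⊕0⊕0⊕0⊕0⊕0 = 1
s4: b4⊕b5⊕b6⊕b7⊕b12⊕b13⊕b14⊕b15 = 0⊕0⊕1⊕0⊕0⊕1⊕0⊕0 = 0
s8: b8⊕b9⊕b10⊕b11⊕b12⊕b13⊕b14⊕b15 = 1⊕0⊕0⊕0⊕0⊕1⊕0⊕0 = 0
Syndrome (s8...s1) = 0011 → position 3.
Overall parity (XOR of all 16 bits, including p0): 0⊕0⊕0⊕0⊕0⊕0⊕1⊕0⊕1⊕0⊕0⊕0⊕0⊕1⊕0⊕0 = 1
Overall=1, syndrome position=3 → single-bit error at position 3.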